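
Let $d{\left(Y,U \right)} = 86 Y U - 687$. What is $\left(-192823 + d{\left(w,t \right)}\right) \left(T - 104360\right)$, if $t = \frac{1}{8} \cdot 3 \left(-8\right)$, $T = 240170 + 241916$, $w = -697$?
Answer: $-5168802584$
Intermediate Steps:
$T = 482086$
$t = -3$ ($t = \frac{1}{8} \cdot 3 \left(-8\right) = \frac{3}{8} \left(-8\right) = -3$)
$d{\left(Y,U \right)} = -687 + 86 U Y$ ($d{\left(Y,U \right)} = 86 U Y - 687 = -687 + 86 U Y$)
$\left(-192823 + d{\left(w,t \right)}\right) \left(T - 104360\right) = \left(-192823 - \left(687 + 258 \left(-697\right)\right)\right) \left(482086 - 104360\right) = \left(-192823 + \left(-687 + 179826\right)\right) 377726 = \left(-192823 + 179139\right) 377726 = \left(-13684\right) 377726 = -5168802584$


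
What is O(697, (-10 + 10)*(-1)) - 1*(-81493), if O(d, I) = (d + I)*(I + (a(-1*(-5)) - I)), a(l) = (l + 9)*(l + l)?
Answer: 179073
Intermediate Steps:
a(l) = 2*l*(9 + l) (a(l) = (9 + l)*(2*l) = 2*l*(9 + l))
O(d, I) = 140*I + 140*d (O(d, I) = (d + I)*(I + (2*(-1*(-5))*(9 - 1*(-5)) - I)) = (I + d)*(I + (2*5*(9 + 5) - I)) = (I + d)*(I + (2*5*14 - I)) = (I + d)*(I + (140 - I)) = (I + d)*140 = 140*I + 140*d)
O(697, (-10 + 10)*(-1)) - 1*(-81493) = (140*((-10 + 10)*(-1)) + 140*697) - 1*(-81493) = (140*(0*(-1)) + 97580) + 81493 = (140*0 + 97580) + 81493 = (0 + 97580) + 81493 = 97580 + 81493 = 179073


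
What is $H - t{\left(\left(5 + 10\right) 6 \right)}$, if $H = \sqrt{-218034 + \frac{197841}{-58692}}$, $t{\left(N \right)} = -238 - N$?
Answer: $328 + \frac{i \sqrt{20863456154593}}{9782} \approx 328.0 + 466.94 i$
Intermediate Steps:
$H = \frac{i \sqrt{20863456154593}}{9782}$ ($H = \sqrt{-218034 + 197841 \left(- \frac{1}{58692}\right)} = \sqrt{-218034 - \frac{65947}{19564}} = \sqrt{- \frac{4265683123}{19564}} = \frac{i \sqrt{20863456154593}}{9782} \approx 466.94 i$)
$H - t{\left(\left(5 + 10\right) 6 \right)} = \frac{i \sqrt{20863456154593}}{9782} - \left(-238 - \left(5 + 10\right) 6\right) = \frac{i \sqrt{20863456154593}}{9782} - \left(-238 - 15 \cdot 6\right) = \frac{i \sqrt{20863456154593}}{9782} - \left(-238 - 90\right) = \frac{i \sqrt{20863456154593}}{9782} - -328 = \frac{i \sqrt{20863456154593}}{9782} + 328 = 328 + \frac{i \sqrt{20863456154593}}{9782}$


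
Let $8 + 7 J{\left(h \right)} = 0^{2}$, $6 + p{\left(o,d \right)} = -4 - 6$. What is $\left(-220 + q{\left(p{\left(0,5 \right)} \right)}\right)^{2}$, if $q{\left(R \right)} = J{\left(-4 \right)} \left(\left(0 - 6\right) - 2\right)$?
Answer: $\frac{2178576}{49} \approx 44461.0$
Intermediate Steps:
$p{\left(o,d \right)} = -16$ ($p{\left(o,d \right)} = -6 - 10 = -16$)
$J{\left(h \right)} = - \frac{8}{7}$ ($J{\left(h \right)} = - \frac{8}{7} + \frac{0^{2}}{7} = - \frac{8}{7} + \frac{1}{7} \cdot 0 = - \frac{8}{7} + 0 = - \frac{8}{7}$)
$q{\left(R \right)} = \frac{64}{7}$ ($q{\left(R \right)} = - \frac{8 \left(\left(0 - 6\right) - 2\right)}{7} = - \frac{8 \left(-6 - 2\right)}{7} = \left(- \frac{8}{7}\right) \left(-8\right) = \frac{64}{7}$)
$\left(-220 + q{\left(p{\left(0,5 \right)} \right)}\right)^{2} = \left(-220 + \frac{64}{7}\right)^{2} = \left(- \frac{1476}{7}\right)^{2} = \frac{2178576}{49}$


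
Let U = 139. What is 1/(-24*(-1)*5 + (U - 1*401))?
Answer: -1/142 ≈ -0.0070423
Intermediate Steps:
1/(-24*(-1)*5 + (U - 1*401)) = 1/(-24*(-1)*5 + (139 - 1*401)) = 1/(24*5 + (139 - 401)) = 1/(120 - 262) = 1/(-142) = -1/142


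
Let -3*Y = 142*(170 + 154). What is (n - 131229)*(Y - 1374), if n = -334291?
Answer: 7778839200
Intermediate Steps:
Y = -15336 (Y = -142*(170 + 154)/3 = -142*324/3 = -⅓*46008 = -15336)
(n - 131229)*(Y - 1374) = (-334291 - 131229)*(-15336 - 1374) = -465520*(-16710) = 7778839200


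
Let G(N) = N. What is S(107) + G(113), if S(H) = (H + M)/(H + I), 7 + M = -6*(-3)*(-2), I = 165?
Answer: 1925/17 ≈ 113.24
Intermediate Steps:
M = -43 (M = -7 - 6*(-3)*(-2) = -7 + 18*(-2) = -7 - 36 = -43)
S(H) = (-43 + H)/(165 + H) (S(H) = (H - 43)/(H + 165) = (-43 + H)/(165 + H))
S(107) + G(113) = (-43 + 107)/(165 + 107) + 113 = 64/272 + 113 = (1/272)*64 + 113 = 4/17 + 113 = 1925/17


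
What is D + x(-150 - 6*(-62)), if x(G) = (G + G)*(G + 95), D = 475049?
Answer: 615797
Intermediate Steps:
x(G) = 2*G*(95 + G) (x(G) = (2*G)*(95 + G) = 2*G*(95 + G))
D + x(-150 - 6*(-62)) = 475049 + 2*(-150 - 6*(-62))*(95 + (-150 - 6*(-62))) = 475049 + 2*(-150 - 1*(-372))*(95 + (-150 - 1*(-372))) = 475049 + 2*(-150 + 372)*(95 + (-150 + 372)) = 475049 + 2*222*(95 + 222) = 475049 + 2*222*317 = 475049 + 140748 = 615797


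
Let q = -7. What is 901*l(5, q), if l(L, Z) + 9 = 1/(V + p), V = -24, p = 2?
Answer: -179299/22 ≈ -8150.0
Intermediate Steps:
l(L, Z) = -199/22 (l(L, Z) = -9 + 1/(-24 + 2) = -9 + 1/(-22) = -9 - 1/22 = -199/22)
901*l(5, q) = 901*(-199/22) = -179299/22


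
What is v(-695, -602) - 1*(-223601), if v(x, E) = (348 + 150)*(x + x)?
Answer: -468619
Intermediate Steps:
v(x, E) = 996*x (v(x, E) = 498*(2*x) = 996*x)
v(-695, -602) - 1*(-223601) = 996*(-695) - 1*(-223601) = -692220 + 223601 = -468619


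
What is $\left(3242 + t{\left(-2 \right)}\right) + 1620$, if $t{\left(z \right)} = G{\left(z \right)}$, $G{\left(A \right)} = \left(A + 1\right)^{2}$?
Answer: $4863$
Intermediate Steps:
$G{\left(A \right)} = \left(1 + A\right)^{2}$
$t{\left(z \right)} = \left(1 + z\right)^{2}$
$\left(3242 + t{\left(-2 \right)}\right) + 1620 = \left(3242 + \left(1 - 2\right)^{2}\right) + 1620 = \left(3242 + \left(-1\right)^{2}\right) + 1620 = \left(3242 + 1\right) + 1620 = 3243 + 1620 = 4863$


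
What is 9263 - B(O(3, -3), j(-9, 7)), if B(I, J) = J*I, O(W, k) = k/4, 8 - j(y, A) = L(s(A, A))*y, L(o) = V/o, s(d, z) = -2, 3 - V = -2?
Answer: 74017/8 ≈ 9252.1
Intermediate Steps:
V = 5 (V = 3 - 1*(-2) = 3 + 2 = 5)
L(o) = 5/o
j(y, A) = 8 + 5*y/2 (j(y, A) = 8 - 5/(-2)*y = 8 - 5*(-1/2)*y = 8 - (-5)*y/2 = 8 + 5*y/2)
O(W, k) = k/4 (O(W, k) = k*(1/4) = k/4)
B(I, J) = I*J
9263 - B(O(3, -3), j(-9, 7)) = 9263 - (1/4)*(-3)*(8 + (5/2)*(-9)) = 9263 - (-3)*(8 - 45/2)/4 = 9263 - (-3)*(-29)/(4*2) = 9263 - 1*87/8 = 9263 - 87/8 = 74017/8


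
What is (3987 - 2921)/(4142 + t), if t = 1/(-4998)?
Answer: 5327868/20701715 ≈ 0.25736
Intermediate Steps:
t = -1/4998 ≈ -0.00020008
(3987 - 2921)/(4142 + t) = (3987 - 2921)/(4142 - 1/4998) = 1066/(20701715/4998) = 1066*(4998/20701715) = 5327868/20701715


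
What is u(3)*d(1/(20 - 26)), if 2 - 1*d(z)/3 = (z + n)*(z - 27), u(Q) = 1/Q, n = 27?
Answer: 26315/36 ≈ 730.97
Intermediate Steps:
u(Q) = 1/Q
d(z) = 6 - 3*(-27 + z)*(27 + z) (d(z) = 6 - 3*(z + 27)*(z - 27) = 6 - 3*(27 + z)*(-27 + z) = 6 - 3*(-27 + z)*(27 + z))
u(3)*d(1/(20 - 26)) = (2193 - 3/(20 - 26)²)/3 = (2193 - 3*(1/(-6))²)/3 = (2193 - 3*(-⅙)²)/3 = (2193 - 3*1/36)/3 = (2193 - 1/12)/3 = (⅓)*(26315/12) = 26315/36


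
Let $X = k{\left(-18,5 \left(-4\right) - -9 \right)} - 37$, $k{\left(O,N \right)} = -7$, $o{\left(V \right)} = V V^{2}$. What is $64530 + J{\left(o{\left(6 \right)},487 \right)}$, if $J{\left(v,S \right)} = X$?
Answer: $64486$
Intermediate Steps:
$o{\left(V \right)} = V^{3}$
$X = -44$ ($X = -7 - 37 = -44$)
$J{\left(v,S \right)} = -44$
$64530 + J{\left(o{\left(6 \right)},487 \right)} = 64530 - 44 = 64486$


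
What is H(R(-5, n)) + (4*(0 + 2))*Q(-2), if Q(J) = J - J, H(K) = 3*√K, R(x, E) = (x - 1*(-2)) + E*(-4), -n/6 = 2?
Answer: 9*√5 ≈ 20.125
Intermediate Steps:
n = -12 (n = -6*2 = -12)
R(x, E) = 2 + x - 4*E (R(x, E) = (x + 2) - 4*E = (2 + x) - 4*E = 2 + x - 4*E)
Q(J) = 0
H(R(-5, n)) + (4*(0 + 2))*Q(-2) = 3*√(2 - 5 - 4*(-12)) + (4*(0 + 2))*0 = 3*√(2 - 5 + 48) + (4*2)*0 = 3*√45 + 8*0 = 3*(3*√5) + 0 = 9*√5 + 0 = 9*√5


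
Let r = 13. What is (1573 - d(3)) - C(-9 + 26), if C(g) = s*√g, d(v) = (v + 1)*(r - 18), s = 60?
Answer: 1593 - 60*√17 ≈ 1345.6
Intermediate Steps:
d(v) = -5 - 5*v (d(v) = (v + 1)*(13 - 18) = (1 + v)*(-5) = -5 - 5*v)
C(g) = 60*√g
(1573 - d(3)) - C(-9 + 26) = (1573 - (-5 - 5*3)) - 60*√(-9 + 26) = (1573 - (-5 - 15)) - 60*√17 = (1573 - 1*(-20)) - 60*√17 = (1573 + 20) - 60*√17 = 1593 - 60*√17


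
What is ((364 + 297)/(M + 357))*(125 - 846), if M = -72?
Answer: -476581/285 ≈ -1672.2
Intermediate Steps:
((364 + 297)/(M + 357))*(125 - 846) = ((364 + 297)/(-72 + 357))*(125 - 846) = (661/285)*(-721) = -476581/285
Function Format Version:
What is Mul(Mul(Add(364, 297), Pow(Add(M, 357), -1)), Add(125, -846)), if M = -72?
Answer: Rational(-476581, 285) ≈ -1672.2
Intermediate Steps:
Mul(Mul(Add(364, 297), Pow(Add(M, 357), -1)), Add(125, -846)) = Mul(Mul(Add(364, 297), Pow(Add(-72, 357), -1)), Add(125, -846)) = Mul(Mul(661, Pow(285, -1)), -721) = Mul(Mul(661, Rational(1, 285)), -721) = Mul(Rational(661, 285), -721) = Rational(-476581, 285)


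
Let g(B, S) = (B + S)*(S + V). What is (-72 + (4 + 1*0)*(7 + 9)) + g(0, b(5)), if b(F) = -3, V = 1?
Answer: -2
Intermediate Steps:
g(B, S) = (1 + S)*(B + S) (g(B, S) = (B + S)*(S + 1) = (B + S)*(1 + S) = (1 + S)*(B + S))
(-72 + (4 + 1*0)*(7 + 9)) + g(0, b(5)) = (-72 + (4 + 1*0)*(7 + 9)) + (0 - 3 + (-3)² + 0*(-3)) = (-72 + (4 + 0)*16) + (0 - 3 + 9 + 0) = (-72 + 4*16) + 6 = (-72 + 64) + 6 = -8 + 6 = -2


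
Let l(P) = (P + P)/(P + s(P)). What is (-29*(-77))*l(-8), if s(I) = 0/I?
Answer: 4466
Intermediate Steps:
s(I) = 0
l(P) = 2 (l(P) = (P + P)/(P + 0) = (2*P)/P = 2)
(-29*(-77))*l(-8) = -29*(-77)*2 = 2233*2 = 4466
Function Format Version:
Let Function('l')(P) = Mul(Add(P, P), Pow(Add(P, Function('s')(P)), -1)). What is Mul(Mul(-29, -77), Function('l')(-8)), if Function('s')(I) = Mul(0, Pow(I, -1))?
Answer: 4466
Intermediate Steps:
Function('s')(I) = 0
Function('l')(P) = 2 (Function('l')(P) = Mul(Add(P, P), Pow(Add(P, 0), -1)) = Mul(Mul(2, P), Pow(P, -1)) = 2)
Mul(Mul(-29, -77), Function('l')(-8)) = Mul(Mul(-29, -77), 2) = Mul(2233, 2) = 4466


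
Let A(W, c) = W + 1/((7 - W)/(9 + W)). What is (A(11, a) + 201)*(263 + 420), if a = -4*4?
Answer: 141381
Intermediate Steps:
a = -16
A(W, c) = W + (9 + W)/(7 - W) (A(W, c) = W + 1/((7 - W)/(9 + W)) = W + (9 + W)/(7 - W))
(A(11, a) + 201)*(263 + 420) = ((-9 + 11² - 8*11)/(-7 + 11) + 201)*(263 + 420) = ((-9 + 121 - 88)/4 + 201)*683 = ((¼)*24 + 201)*683 = (6 + 201)*683 = 207*683 = 141381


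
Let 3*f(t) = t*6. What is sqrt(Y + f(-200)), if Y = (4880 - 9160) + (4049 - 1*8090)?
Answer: 3*I*sqrt(969) ≈ 93.386*I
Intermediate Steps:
f(t) = 2*t (f(t) = (t*6)/3 = (6*t)/3 = 2*t)
Y = -8321 (Y = -4280 + (4049 - 8090) = -4280 - 4041 = -8321)
sqrt(Y + f(-200)) = sqrt(-8321 + 2*(-200)) = sqrt(-8321 - 400) = sqrt(-8721) = 3*I*sqrt(969)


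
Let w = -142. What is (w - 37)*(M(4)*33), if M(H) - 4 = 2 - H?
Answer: -11814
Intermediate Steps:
M(H) = 6 - H (M(H) = 4 + (2 - H) = 6 - H)
(w - 37)*(M(4)*33) = (-142 - 37)*((6 - 1*4)*33) = -179*(6 - 4)*33 = -358*33 = -179*66 = -11814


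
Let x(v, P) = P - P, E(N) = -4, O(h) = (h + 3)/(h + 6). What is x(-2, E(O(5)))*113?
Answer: 0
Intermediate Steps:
O(h) = (3 + h)/(6 + h)
x(v, P) = 0
x(-2, E(O(5)))*113 = 0*113 = 0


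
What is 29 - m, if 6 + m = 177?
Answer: -142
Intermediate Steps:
m = 171 (m = -6 + 177 = 171)
29 - m = 29 - 1*171 = 29 - 171 = -142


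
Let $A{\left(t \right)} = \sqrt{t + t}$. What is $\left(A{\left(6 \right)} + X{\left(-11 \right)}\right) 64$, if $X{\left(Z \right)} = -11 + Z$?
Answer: $-1408 + 128 \sqrt{3} \approx -1186.3$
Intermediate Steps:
$A{\left(t \right)} = \sqrt{2} \sqrt{t}$ ($A{\left(t \right)} = \sqrt{2 t} = \sqrt{2} \sqrt{t}$)
$\left(A{\left(6 \right)} + X{\left(-11 \right)}\right) 64 = \left(\sqrt{2} \sqrt{6} - 22\right) 64 = \left(2 \sqrt{3} - 22\right) 64 = \left(-22 + 2 \sqrt{3}\right) 64 = -1408 + 128 \sqrt{3}$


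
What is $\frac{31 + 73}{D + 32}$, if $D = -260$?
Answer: $- \frac{26}{57} \approx -0.45614$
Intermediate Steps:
$\frac{31 + 73}{D + 32} = \frac{31 + 73}{-260 + 32} = \frac{104}{-228} = 104 \left(- \frac{1}{228}\right) = - \frac{26}{57}$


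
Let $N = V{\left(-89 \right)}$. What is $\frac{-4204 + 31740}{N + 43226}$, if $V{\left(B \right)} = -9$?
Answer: $\frac{27536}{43217} \approx 0.63716$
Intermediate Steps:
$N = -9$
$\frac{-4204 + 31740}{N + 43226} = \frac{-4204 + 31740}{-9 + 43226} = \frac{27536}{43217}$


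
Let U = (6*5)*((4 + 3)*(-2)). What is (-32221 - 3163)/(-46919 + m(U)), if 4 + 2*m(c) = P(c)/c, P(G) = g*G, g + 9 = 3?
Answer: 8846/11731 ≈ 0.75407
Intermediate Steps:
g = -6 (g = -9 + 3 = -6)
U = -420 (U = 30*(7*(-2)) = 30*(-14) = -420)
P(G) = -6*G
m(c) = -5 (m(c) = -2 + ((-6*c)/c)/2 = -2 + (½)*(-6) = -2 - 3 = -5)
(-32221 - 3163)/(-46919 + m(U)) = (-32221 - 3163)/(-46919 - 5) = -35384/(-46924) = -35384*(-1/46924) = 8846/11731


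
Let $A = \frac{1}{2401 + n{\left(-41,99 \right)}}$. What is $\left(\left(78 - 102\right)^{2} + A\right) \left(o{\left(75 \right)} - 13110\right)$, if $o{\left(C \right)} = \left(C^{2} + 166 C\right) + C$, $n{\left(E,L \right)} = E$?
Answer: $\frac{171279486}{59} \approx 2.903 \cdot 10^{6}$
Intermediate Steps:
$o{\left(C \right)} = C^{2} + 167 C$
$A = \frac{1}{2360}$ ($A = \frac{1}{2401 - 41} = \frac{1}{2360} \approx 0.00042373$)
$\left(\left(78 - 102\right)^{2} + A\right) \left(o{\left(75 \right)} - 13110\right) = \left(\left(78 - 102\right)^{2} + \frac{1}{2360}\right) \left(75 \left(167 + 75\right) - 13110\right) = \left(\left(-24\right)^{2} + \frac{1}{2360}\right) \left(75 \cdot 242 - 13110\right) = \left(576 + \frac{1}{2360}\right) \left(18150 - 13110\right) = \frac{1359361}{2360} \cdot 5040 = \frac{171279486}{59}$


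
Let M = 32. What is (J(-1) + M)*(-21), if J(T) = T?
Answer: -651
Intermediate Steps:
(J(-1) + M)*(-21) = (-1 + 32)*(-21) = 31*(-21) = -651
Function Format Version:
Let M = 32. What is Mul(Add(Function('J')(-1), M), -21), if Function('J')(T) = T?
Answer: -651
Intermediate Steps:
Mul(Add(Function('J')(-1), M), -21) = Mul(Add(-1, 32), -21) = Mul(31, -21) = -651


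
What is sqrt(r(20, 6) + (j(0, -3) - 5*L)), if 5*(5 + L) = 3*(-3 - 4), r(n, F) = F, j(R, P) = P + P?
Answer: sqrt(46) ≈ 6.7823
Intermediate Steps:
j(R, P) = 2*P
L = -46/5 (L = -5 + (3*(-3 - 4))/5 = -5 + (3*(-7))/5 = -5 + (1/5)*(-21) = -5 - 21/5 = -46/5 ≈ -9.2000)
sqrt(r(20, 6) + (j(0, -3) - 5*L)) = sqrt(6 + (2*(-3) - 5*(-46/5))) = sqrt(6 + (-6 + 46)) = sqrt(6 + 40) = sqrt(46)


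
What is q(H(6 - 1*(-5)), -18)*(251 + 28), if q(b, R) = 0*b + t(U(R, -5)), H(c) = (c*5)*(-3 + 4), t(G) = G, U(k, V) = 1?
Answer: 279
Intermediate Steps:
H(c) = 5*c (H(c) = (5*c)*1 = 5*c)
q(b, R) = 1 (q(b, R) = 0*b + 1 = 0 + 1 = 1)
q(H(6 - 1*(-5)), -18)*(251 + 28) = 1*(251 + 28) = 1*279 = 279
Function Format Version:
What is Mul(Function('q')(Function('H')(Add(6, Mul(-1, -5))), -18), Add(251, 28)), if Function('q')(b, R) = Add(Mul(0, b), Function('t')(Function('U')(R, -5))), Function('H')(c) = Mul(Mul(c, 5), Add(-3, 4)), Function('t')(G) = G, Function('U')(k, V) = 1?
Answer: 279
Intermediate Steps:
Function('H')(c) = Mul(5, c) (Function('H')(c) = Mul(Mul(5, c), 1) = Mul(5, c))
Function('q')(b, R) = 1 (Function('q')(b, R) = Add(Mul(0, b), 1) = Add(0, 1) = 1)
Mul(Function('q')(Function('H')(Add(6, Mul(-1, -5))), -18), Add(251, 28)) = Mul(1, Add(251, 28)) = Mul(1, 279) = 279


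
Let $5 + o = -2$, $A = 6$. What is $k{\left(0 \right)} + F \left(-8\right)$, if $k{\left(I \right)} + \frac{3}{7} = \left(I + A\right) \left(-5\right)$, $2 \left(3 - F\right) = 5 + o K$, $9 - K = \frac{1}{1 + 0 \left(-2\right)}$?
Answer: $- \frac{1809}{7} \approx -258.43$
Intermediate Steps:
$o = -7$ ($o = -5 - 2 = -7$)
$K = 8$ ($K = 9 - \frac{1}{1 + 0 \left(-2\right)} = 9 - \frac{1}{1 + 0} = 9 - 1^{-1} = 9 - 1 = 8$)
$F = \frac{57}{2}$ ($F = 3 - \frac{5 - 56}{2} = 3 - - \frac{51}{2} = 3 + \frac{51}{2} = \frac{57}{2} \approx 28.5$)
$k{\left(I \right)} = - \frac{213}{7} - 5 I$ ($k{\left(I \right)} = - \frac{3}{7} + \left(I + 6\right) \left(-5\right) = - \frac{3}{7} + \left(6 + I\right) \left(-5\right) = - \frac{3}{7} - \left(30 + 5 I\right) = - \frac{213}{7} - 5 I$)
$k{\left(0 \right)} + F \left(-8\right) = \left(- \frac{213}{7} - 0\right) + \frac{57}{2} \left(-8\right) = \left(- \frac{213}{7} + 0\right) - 228 = - \frac{213}{7} - 228 = - \frac{1809}{7}$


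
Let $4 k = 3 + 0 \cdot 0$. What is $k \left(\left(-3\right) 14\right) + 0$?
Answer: $- \frac{63}{2} \approx -31.5$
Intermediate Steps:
$k = \frac{3}{4}$ ($k = \frac{3 + 0 \cdot 0}{4} = \frac{3 + 0}{4} = \frac{1}{4} \cdot 3 = \frac{3}{4} \approx 0.75$)
$k \left(\left(-3\right) 14\right) + 0 = \frac{3 \left(\left(-3\right) 14\right)}{4} + 0 = \frac{3}{4} \left(-42\right) + 0 = - \frac{63}{2} + 0 = - \frac{63}{2}$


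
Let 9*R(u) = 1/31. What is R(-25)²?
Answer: 1/77841 ≈ 1.2847e-5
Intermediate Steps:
R(u) = 1/279 (R(u) = (⅑)/31 = (⅑)*(1/31) = 1/279)
R(-25)² = (1/279)² = 1/77841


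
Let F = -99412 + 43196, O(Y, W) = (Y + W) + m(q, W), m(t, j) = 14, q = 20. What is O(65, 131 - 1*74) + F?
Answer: -56080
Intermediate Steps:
O(Y, W) = 14 + W + Y (O(Y, W) = (Y + W) + 14 = (W + Y) + 14 = 14 + W + Y)
F = -56216
O(65, 131 - 1*74) + F = (14 + (131 - 1*74) + 65) - 56216 = (14 + (131 - 74) + 65) - 56216 = (14 + 57 + 65) - 56216 = 136 - 56216 = -56080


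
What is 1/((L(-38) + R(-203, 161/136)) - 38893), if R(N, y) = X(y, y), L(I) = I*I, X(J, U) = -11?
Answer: -1/37460 ≈ -2.6695e-5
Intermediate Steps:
L(I) = I**2
R(N, y) = -11
1/((L(-38) + R(-203, 161/136)) - 38893) = 1/(((-38)**2 - 11) - 38893) = 1/((1444 - 11) - 38893) = 1/(1433 - 38893) = 1/(-37460) = -1/37460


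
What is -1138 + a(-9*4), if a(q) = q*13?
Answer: -1606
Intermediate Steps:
a(q) = 13*q
-1138 + a(-9*4) = -1138 + 13*(-9*4) = -1138 + 13*(-36) = -1138 - 468 = -1606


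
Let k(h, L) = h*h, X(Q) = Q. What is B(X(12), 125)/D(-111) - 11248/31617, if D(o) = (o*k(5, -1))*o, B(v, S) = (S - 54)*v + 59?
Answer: -381762457/1082091825 ≈ -0.35280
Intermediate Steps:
k(h, L) = h²
B(v, S) = 59 + v*(-54 + S) (B(v, S) = (-54 + S)*v + 59 = v*(-54 + S) + 59 = 59 + v*(-54 + S))
D(o) = 25*o² (D(o) = (o*5²)*o = (o*25)*o = (25*o)*o = 25*o²)
B(X(12), 125)/D(-111) - 11248/31617 = (59 - 54*12 + 125*12)/((25*(-111)²)) - 11248/31617 = (59 - 648 + 1500)/((25*12321)) - 11248*1/31617 = 911/308025 - 11248/31617 = -381762457/1082091825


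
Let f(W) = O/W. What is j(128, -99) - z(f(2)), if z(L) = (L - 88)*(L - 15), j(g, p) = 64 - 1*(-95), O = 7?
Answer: -3251/4 ≈ -812.75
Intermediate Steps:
j(g, p) = 159 (j(g, p) = 64 + 95 = 159)
f(W) = 7/W
z(L) = (-88 + L)*(-15 + L)
j(128, -99) - z(f(2)) = 159 - (1320 + (7/2)² - 721/2) = 159 - (1320 + (7*(½))² - 721/2) = 159 - (1320 + (7/2)² - 103*7/2) = 159 - (1320 + 49/4 - 721/2) = 159 - 1*3887/4 = 159 - 3887/4 = -3251/4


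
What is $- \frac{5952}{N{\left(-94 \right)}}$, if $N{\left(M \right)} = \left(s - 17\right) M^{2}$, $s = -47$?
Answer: $\frac{93}{8836} \approx 0.010525$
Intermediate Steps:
$N{\left(M \right)} = - 64 M^{2}$ ($N{\left(M \right)} = \left(-47 - 17\right) M^{2} = - 64 M^{2}$)
$- \frac{5952}{N{\left(-94 \right)}} = - \frac{5952}{\left(-64\right) \left(-94\right)^{2}} = - \frac{5952}{\left(-64\right) 8836} = - \frac{5952}{-565504} = \left(-5952\right) \left(- \frac{1}{565504}\right) = \frac{93}{8836}$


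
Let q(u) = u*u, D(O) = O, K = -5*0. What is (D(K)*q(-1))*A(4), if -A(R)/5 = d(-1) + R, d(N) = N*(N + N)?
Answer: 0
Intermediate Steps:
d(N) = 2*N**2 (d(N) = N*(2*N) = 2*N**2)
K = 0
A(R) = -10 - 5*R (A(R) = -5*(2*(-1)**2 + R) = -5*(2*1 + R) = -5*(2 + R) = -10 - 5*R)
q(u) = u**2
(D(K)*q(-1))*A(4) = (0*(-1)**2)*(-10 - 5*4) = (0*1)*(-10 - 20) = 0*(-30) = 0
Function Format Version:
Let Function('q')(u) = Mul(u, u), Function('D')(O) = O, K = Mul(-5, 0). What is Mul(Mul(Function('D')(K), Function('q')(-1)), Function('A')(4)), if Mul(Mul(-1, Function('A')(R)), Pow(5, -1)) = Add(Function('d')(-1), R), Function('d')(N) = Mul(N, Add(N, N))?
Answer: 0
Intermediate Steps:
Function('d')(N) = Mul(2, Pow(N, 2)) (Function('d')(N) = Mul(N, Mul(2, N)) = Mul(2, Pow(N, 2)))
K = 0
Function('A')(R) = Add(-10, Mul(-5, R)) (Function('A')(R) = Mul(-5, Add(Mul(2, Pow(-1, 2)), R)) = Mul(-5, Add(Mul(2, 1), R)) = Mul(-5, Add(2, R)) = Add(-10, Mul(-5, R)))
Function('q')(u) = Pow(u, 2)
Mul(Mul(Function('D')(K), Function('q')(-1)), Function('A')(4)) = Mul(Mul(0, Pow(-1, 2)), Add(-10, Mul(-5, 4))) = Mul(Mul(0, 1), Add(-10, -20)) = Mul(0, -30) = 0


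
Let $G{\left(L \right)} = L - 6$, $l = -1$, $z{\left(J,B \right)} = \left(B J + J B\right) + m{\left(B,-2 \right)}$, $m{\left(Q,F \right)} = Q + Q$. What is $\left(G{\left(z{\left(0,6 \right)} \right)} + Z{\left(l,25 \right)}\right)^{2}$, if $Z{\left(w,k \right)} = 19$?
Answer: $625$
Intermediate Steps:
$m{\left(Q,F \right)} = 2 Q$
$z{\left(J,B \right)} = 2 B + 2 B J$ ($z{\left(J,B \right)} = \left(B J + J B\right) + 2 B = \left(B J + B J\right) + 2 B = 2 B J + 2 B = 2 B + 2 B J$)
$G{\left(L \right)} = -6 + L$
$\left(G{\left(z{\left(0,6 \right)} \right)} + Z{\left(l,25 \right)}\right)^{2} = \left(\left(-6 + 2 \cdot 6 \left(1 + 0\right)\right) + 19\right)^{2} = \left(\left(-6 + 2 \cdot 6 \cdot 1\right) + 19\right)^{2} = \left(\left(-6 + 12\right) + 19\right)^{2} = \left(6 + 19\right)^{2} = 25^{2} = 625$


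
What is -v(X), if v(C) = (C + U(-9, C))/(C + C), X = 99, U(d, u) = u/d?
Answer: -4/9 ≈ -0.44444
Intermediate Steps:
v(C) = 4/9 (v(C) = (C + C/(-9))/(C + C) = (C + C*(-⅑))/((2*C)) = (C - C/9)*(1/(2*C)) = (8*C/9)*(1/(2*C)) = 4/9)
-v(X) = -1*4/9 = -4/9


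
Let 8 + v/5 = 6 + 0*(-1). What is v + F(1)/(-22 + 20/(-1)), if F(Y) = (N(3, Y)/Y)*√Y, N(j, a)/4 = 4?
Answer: -218/21 ≈ -10.381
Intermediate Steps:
N(j, a) = 16 (N(j, a) = 4*4 = 16)
v = -10 (v = -40 + 5*(6 + 0*(-1)) = -40 + 5*(6 + 0) = -40 + 5*6 = -40 + 30 = -10)
F(Y) = 16/√Y (F(Y) = (16/Y)*√Y = 16/√Y)
v + F(1)/(-22 + 20/(-1)) = -10 + (16/√1)/(-22 + 20/(-1)) = -10 + (16*1)/(-22 + 20*(-1)) = -10 + 16/(-22 - 20) = -10 + 16/(-42) = -10 + 16*(-1/42) = -10 - 8/21 = -218/21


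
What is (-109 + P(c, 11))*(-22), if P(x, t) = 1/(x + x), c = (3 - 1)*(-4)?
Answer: 19195/8 ≈ 2399.4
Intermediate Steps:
c = -8 (c = 2*(-4) = -8)
P(x, t) = 1/(2*x)
(-109 + P(c, 11))*(-22) = (-109 + (1/2)/(-8))*(-22) = (-109 + (1/2)*(-1/8))*(-22) = (-109 - 1/16)*(-22) = -1745/16*(-22) = 19195/8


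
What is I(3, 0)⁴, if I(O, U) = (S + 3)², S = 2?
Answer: 390625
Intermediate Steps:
I(O, U) = 25 (I(O, U) = (2 + 3)² = 5² = 25)
I(3, 0)⁴ = 25⁴ = 390625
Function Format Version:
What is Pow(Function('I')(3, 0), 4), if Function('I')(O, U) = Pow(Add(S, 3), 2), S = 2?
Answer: 390625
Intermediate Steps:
Function('I')(O, U) = 25 (Function('I')(O, U) = Pow(Add(2, 3), 2) = Pow(5, 2) = 25)
Pow(Function('I')(3, 0), 4) = Pow(25, 4) = 390625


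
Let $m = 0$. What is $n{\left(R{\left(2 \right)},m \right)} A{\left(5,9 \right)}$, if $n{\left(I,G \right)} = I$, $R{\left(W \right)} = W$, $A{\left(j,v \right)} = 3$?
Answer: $6$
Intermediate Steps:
$n{\left(R{\left(2 \right)},m \right)} A{\left(5,9 \right)} = 2 \cdot 3 = 6$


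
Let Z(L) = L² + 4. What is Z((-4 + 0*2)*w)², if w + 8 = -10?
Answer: 26915344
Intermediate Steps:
w = -18 (w = -8 - 10 = -18)
Z(L) = 4 + L²
Z((-4 + 0*2)*w)² = (4 + ((-4 + 0*2)*(-18))²)² = (4 + ((-4 + 0)*(-18))²)² = (4 + (-4*(-18))²)² = (4 + 72²)² = (4 + 5184)² = 5188² = 26915344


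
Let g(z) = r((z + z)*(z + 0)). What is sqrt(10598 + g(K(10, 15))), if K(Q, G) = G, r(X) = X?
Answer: 2*sqrt(2762) ≈ 105.11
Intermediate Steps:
g(z) = 2*z**2 (g(z) = (z + z)*(z + 0) = (2*z)*z = 2*z**2)
sqrt(10598 + g(K(10, 15))) = sqrt(10598 + 2*15**2) = sqrt(10598 + 2*225) = sqrt(10598 + 450) = sqrt(11048) = 2*sqrt(2762)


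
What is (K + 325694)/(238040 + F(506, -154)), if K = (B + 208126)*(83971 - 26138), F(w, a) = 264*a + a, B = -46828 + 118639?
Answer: 3237984443/39446 ≈ 82087.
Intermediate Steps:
B = 71811
F(w, a) = 265*a
K = 16189596521 (K = (71811 + 208126)*(83971 - 26138) = 279937*57833 = 16189596521)
(K + 325694)/(238040 + F(506, -154)) = (16189596521 + 325694)/(238040 + 265*(-154)) = 16189922215/(238040 - 40810) = 16189922215/197230 = 16189922215*(1/197230) = 3237984443/39446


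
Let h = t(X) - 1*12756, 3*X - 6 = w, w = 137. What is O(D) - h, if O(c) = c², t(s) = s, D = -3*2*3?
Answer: 39097/3 ≈ 13032.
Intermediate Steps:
X = 143/3 (X = 2 + (⅓)*137 = 2 + 137/3 = 143/3 ≈ 47.667)
D = -18 (D = -6*3 = -18)
h = -38125/3 (h = 143/3 - 1*12756 = 143/3 - 12756 = -38125/3 ≈ -12708.)
O(D) - h = (-18)² - 1*(-38125/3) = 324 + 38125/3 = 39097/3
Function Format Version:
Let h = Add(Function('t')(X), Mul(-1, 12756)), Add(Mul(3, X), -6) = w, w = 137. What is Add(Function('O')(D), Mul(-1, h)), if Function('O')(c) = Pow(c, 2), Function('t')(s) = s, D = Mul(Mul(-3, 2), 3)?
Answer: Rational(39097, 3) ≈ 13032.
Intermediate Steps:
X = Rational(143, 3) (X = Add(2, Mul(Rational(1, 3), 137)) = Add(2, Rational(137, 3)) = Rational(143, 3) ≈ 47.667)
D = -18 (D = Mul(-6, 3) = -18)
h = Rational(-38125, 3) (h = Add(Rational(143, 3), Mul(-1, 12756)) = Add(Rational(143, 3), -12756) = Rational(-38125, 3) ≈ -12708.)
Add(Function('O')(D), Mul(-1, h)) = Add(Pow(-18, 2), Mul(-1, Rational(-38125, 3))) = Add(324, Rational(38125, 3)) = Rational(39097, 3)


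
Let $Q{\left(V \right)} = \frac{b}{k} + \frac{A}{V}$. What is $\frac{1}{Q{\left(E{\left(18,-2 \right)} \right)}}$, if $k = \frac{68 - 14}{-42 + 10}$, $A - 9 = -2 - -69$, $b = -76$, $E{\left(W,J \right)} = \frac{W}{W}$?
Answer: $\frac{27}{3268} \approx 0.0082619$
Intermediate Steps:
$E{\left(W,J \right)} = 1$
$A = 76$ ($A = 9 - -67 = 9 + \left(-2 + 69\right) = 9 + 67 = 76$)
$k = - \frac{27}{16}$ ($k = \frac{54}{-32} = 54 \left(- \frac{1}{32}\right) = - \frac{27}{16} \approx -1.6875$)
$Q{\left(V \right)} = \frac{1216}{27} + \frac{76}{V}$ ($Q{\left(V \right)} = - \frac{76}{- \frac{27}{16}} + \frac{76}{V} = \left(-76\right) \left(- \frac{16}{27}\right) + \frac{76}{V} = \frac{1216}{27} + \frac{76}{V}$)
$\frac{1}{Q{\left(E{\left(18,-2 \right)} \right)}} = \frac{1}{\frac{1216}{27} + \frac{76}{1}} = \frac{1}{\frac{1216}{27} + 76 \cdot 1} = \frac{1}{\frac{1216}{27} + 76} = \frac{1}{\frac{3268}{27}} = \frac{27}{3268}$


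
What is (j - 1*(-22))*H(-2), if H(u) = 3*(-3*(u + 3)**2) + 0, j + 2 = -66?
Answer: 414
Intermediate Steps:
j = -68 (j = -2 - 66 = -68)
H(u) = -9*(3 + u)**2 (H(u) = 3*(-3*(3 + u)**2) + 0 = -9*(3 + u)**2 + 0 = -9*(3 + u)**2)
(j - 1*(-22))*H(-2) = (-68 - 1*(-22))*(-9*(3 - 2)**2) = (-68 + 22)*(-9*1**2) = -(-414) = -46*(-9) = 414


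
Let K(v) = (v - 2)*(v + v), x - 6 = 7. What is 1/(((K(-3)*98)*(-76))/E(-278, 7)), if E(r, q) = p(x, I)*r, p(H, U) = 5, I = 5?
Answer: 139/22344 ≈ 0.0062209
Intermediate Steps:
x = 13 (x = 6 + 7 = 13)
E(r, q) = 5*r
K(v) = 2*v*(-2 + v) (K(v) = (-2 + v)*(2*v) = 2*v*(-2 + v))
1/(((K(-3)*98)*(-76))/E(-278, 7)) = 1/((((2*(-3)*(-2 - 3))*98)*(-76))/((5*(-278)))) = 1/((((2*(-3)*(-5))*98)*(-76))/(-1390)) = 1/(((30*98)*(-76))*(-1/1390)) = 1/((2940*(-76))*(-1/1390)) = 1/(-223440*(-1/1390)) = 1/(22344/139) = 139/22344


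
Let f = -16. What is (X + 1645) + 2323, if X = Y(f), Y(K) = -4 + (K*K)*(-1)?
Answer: 3708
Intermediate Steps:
Y(K) = -4 - K² (Y(K) = -4 + K²*(-1) = -4 - K²)
X = -260 (X = -4 - 1*(-16)² = -4 - 1*256 = -4 - 256 = -260)
(X + 1645) + 2323 = (-260 + 1645) + 2323 = 1385 + 2323 = 3708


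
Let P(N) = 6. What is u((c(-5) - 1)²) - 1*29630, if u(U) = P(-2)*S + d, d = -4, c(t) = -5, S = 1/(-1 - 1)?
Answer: -29637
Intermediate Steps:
S = -½ (S = 1/(-2) = -½ ≈ -0.50000)
u(U) = -7 (u(U) = 6*(-½) - 4 = -3 - 4 = -7)
u((c(-5) - 1)²) - 1*29630 = -7 - 1*29630 = -7 - 29630 = -29637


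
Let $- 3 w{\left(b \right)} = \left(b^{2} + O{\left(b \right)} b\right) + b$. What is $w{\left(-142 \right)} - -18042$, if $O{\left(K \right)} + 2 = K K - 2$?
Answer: $965608$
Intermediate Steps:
$O{\left(K \right)} = -4 + K^{2}$ ($O{\left(K \right)} = -2 + \left(K K - 2\right) = -2 + \left(K^{2} - 2\right) = -2 + \left(-2 + K^{2}\right) = -4 + K^{2}$)
$w{\left(b \right)} = - \frac{b}{3} - \frac{b^{2}}{3} - \frac{b \left(-4 + b^{2}\right)}{3}$ ($w{\left(b \right)} = - \frac{\left(b^{2} + \left(-4 + b^{2}\right) b\right) + b}{3} = - \frac{\left(b^{2} + b \left(-4 + b^{2}\right)\right) + b}{3} = - \frac{b + b^{2} + b \left(-4 + b^{2}\right)}{3} = - \frac{b}{3} - \frac{b^{2}}{3} - \frac{b \left(-4 + b^{2}\right)}{3}$)
$w{\left(-142 \right)} - -18042 = \frac{1}{3} \left(-142\right) \left(3 - -142 - \left(-142\right)^{2}\right) - -18042 = \frac{1}{3} \left(-142\right) \left(3 + 142 - 20164\right) + 18042 = \frac{1}{3} \left(-142\right) \left(-20019\right) + 18042 = 947566 + 18042 = 965608$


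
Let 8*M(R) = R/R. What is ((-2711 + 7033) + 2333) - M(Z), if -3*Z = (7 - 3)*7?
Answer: 53239/8 ≈ 6654.9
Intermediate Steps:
Z = -28/3 (Z = -(7 - 3)*7/3 = -4*7/3 = -⅓*28 = -28/3 ≈ -9.3333)
M(R) = ⅛ (M(R) = (R/R)/8 = (⅛)*1 = ⅛)
((-2711 + 7033) + 2333) - M(Z) = ((-2711 + 7033) + 2333) - 1*⅛ = (4322 + 2333) - ⅛ = 6655 - ⅛ = 53239/8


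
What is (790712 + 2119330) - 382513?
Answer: 2527529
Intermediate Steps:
(790712 + 2119330) - 382513 = 2910042 - 382513 = 2527529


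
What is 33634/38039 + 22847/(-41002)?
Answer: 509984235/1559675078 ≈ 0.32698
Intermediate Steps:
33634/38039 + 22847/(-41002) = 33634*(1/38039) + 22847*(-1/41002) = 33634/38039 - 22847/41002 = 509984235/1559675078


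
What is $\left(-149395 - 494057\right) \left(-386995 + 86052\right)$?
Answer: $193642375236$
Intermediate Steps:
$\left(-149395 - 494057\right) \left(-386995 + 86052\right) = \left(-643452\right) \left(-300943\right) = 193642375236$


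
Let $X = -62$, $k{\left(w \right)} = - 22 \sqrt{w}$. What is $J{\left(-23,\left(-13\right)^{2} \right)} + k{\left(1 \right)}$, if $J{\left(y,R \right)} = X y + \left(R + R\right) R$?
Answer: $58526$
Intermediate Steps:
$J{\left(y,R \right)} = - 62 y + 2 R^{2}$ ($J{\left(y,R \right)} = - 62 y + \left(R + R\right) R = - 62 y + 2 R R = - 62 y + 2 R^{2}$)
$J{\left(-23,\left(-13\right)^{2} \right)} + k{\left(1 \right)} = \left(\left(-62\right) \left(-23\right) + 2 \left(\left(-13\right)^{2}\right)^{2}\right) - 22 \sqrt{1} = \left(1426 + 2 \cdot 169^{2}\right) - 22 = \left(1426 + 2 \cdot 28561\right) - 22 = \left(1426 + 57122\right) - 22 = 58548 - 22 = 58526$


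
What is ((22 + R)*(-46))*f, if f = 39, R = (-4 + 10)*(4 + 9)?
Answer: -179400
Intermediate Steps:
R = 78 (R = 6*13 = 78)
((22 + R)*(-46))*f = ((22 + 78)*(-46))*39 = (100*(-46))*39 = -4600*39 = -179400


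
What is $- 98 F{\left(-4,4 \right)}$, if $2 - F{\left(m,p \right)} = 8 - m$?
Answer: $980$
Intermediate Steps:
$F{\left(m,p \right)} = -6 + m$ ($F{\left(m,p \right)} = 2 - \left(8 - m\right) = 2 + \left(-8 + m\right) = -6 + m$)
$- 98 F{\left(-4,4 \right)} = - 98 \left(-6 - 4\right) = \left(-98\right) \left(-10\right) = 980$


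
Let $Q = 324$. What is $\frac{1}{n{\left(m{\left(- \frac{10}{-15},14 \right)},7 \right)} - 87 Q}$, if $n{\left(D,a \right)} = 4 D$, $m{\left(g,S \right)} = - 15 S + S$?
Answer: $- \frac{1}{28972} \approx -3.4516 \cdot 10^{-5}$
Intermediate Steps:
$m{\left(g,S \right)} = - 14 S$
$\frac{1}{n{\left(m{\left(- \frac{10}{-15},14 \right)},7 \right)} - 87 Q} = \frac{1}{4 \left(\left(-14\right) 14\right) - 28188} = \frac{1}{4 \left(-196\right) - 28188} = \frac{1}{-784 - 28188} = \frac{1}{-28972} = - \frac{1}{28972}$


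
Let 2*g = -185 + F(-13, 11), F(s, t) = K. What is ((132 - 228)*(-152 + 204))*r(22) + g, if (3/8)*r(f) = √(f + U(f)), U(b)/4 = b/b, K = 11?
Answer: -87 - 13312*√26 ≈ -67965.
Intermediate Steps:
F(s, t) = 11
U(b) = 4 (U(b) = 4*(b/b) = 4*1 = 4)
r(f) = 8*√(4 + f)/3 (r(f) = 8*√(f + 4)/3 = 8*√(4 + f)/3)
g = -87 (g = (-185 + 11)/2 = (½)*(-174) = -87)
((132 - 228)*(-152 + 204))*r(22) + g = ((132 - 228)*(-152 + 204))*(8*√(4 + 22)/3) - 87 = (-96*52)*(8*√26/3) - 87 = -13312*√26 - 87 = -87 - 13312*√26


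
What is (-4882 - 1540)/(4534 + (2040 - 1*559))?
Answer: -6422/6015 ≈ -1.0677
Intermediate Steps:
(-4882 - 1540)/(4534 + (2040 - 1*559)) = -6422/(4534 + (2040 - 559)) = -6422/(4534 + 1481) = -6422/6015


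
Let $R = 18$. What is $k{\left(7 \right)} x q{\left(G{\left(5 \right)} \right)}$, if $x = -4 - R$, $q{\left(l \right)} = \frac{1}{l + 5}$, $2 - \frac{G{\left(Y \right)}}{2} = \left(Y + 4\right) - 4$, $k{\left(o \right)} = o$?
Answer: $154$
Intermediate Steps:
$G{\left(Y \right)} = 4 - 2 Y$ ($G{\left(Y \right)} = 4 - 2 \left(\left(Y + 4\right) - 4\right) = 4 - 2 \left(\left(4 + Y\right) - 4\right) = 4 - 2 Y$)
$q{\left(l \right)} = \frac{1}{5 + l}$
$x = -22$ ($x = -4 - 18 = -22$)
$k{\left(7 \right)} x q{\left(G{\left(5 \right)} \right)} = \frac{7 \left(-22\right)}{5 + \left(4 - 10\right)} = - \frac{154}{5 + \left(4 - 10\right)} = - \frac{154}{5 - 6} = - \frac{154}{-1} = \left(-154\right) \left(-1\right) = 154$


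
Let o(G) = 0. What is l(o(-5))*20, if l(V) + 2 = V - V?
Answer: -40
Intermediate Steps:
l(V) = -2 (l(V) = -2 + (V - V) = -2 + 0 = -2)
l(o(-5))*20 = -2*20 = -40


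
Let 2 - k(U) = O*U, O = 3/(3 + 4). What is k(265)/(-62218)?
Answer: 781/435526 ≈ 0.0017932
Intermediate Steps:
O = 3/7 ≈ 0.42857
k(U) = 2 - 3*U/7
k(265)/(-62218) = (2 - 3/7*265)/(-62218) = (2 - 795/7)*(-1/62218) = -781/7*(-1/62218) = 781/435526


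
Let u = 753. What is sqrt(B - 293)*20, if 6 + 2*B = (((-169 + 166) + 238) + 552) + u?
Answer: 20*sqrt(474) ≈ 435.43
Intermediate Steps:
B = 767 (B = -3 + ((((-169 + 166) + 238) + 552) + 753)/2 = -3 + (((-3 + 238) + 552) + 753)/2 = -3 + ((235 + 552) + 753)/2 = -3 + (787 + 753)/2 = -3 + (1/2)*1540 = -3 + 770 = 767)
sqrt(B - 293)*20 = sqrt(767 - 293)*20 = sqrt(474)*20 = 20*sqrt(474)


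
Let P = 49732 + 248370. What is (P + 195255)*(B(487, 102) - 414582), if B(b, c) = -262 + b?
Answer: -204425926449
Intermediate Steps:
P = 298102
(P + 195255)*(B(487, 102) - 414582) = (298102 + 195255)*((-262 + 487) - 414582) = 493357*(225 - 414582) = 493357*(-414357) = -204425926449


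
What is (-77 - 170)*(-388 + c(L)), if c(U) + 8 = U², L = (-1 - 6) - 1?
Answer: 82004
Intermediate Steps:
L = -8 (L = -7 - 1 = -8)
c(U) = -8 + U²
(-77 - 170)*(-388 + c(L)) = (-77 - 170)*(-388 + (-8 + (-8)²)) = -247*(-388 + (-8 + 64)) = -247*(-388 + 56) = -247*(-332) = 82004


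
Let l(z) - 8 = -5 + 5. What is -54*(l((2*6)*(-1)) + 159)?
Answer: -9018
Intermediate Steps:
l(z) = 8 (l(z) = 8 + (-5 + 5) = 8 + 0 = 8)
-54*(l((2*6)*(-1)) + 159) = -54*(8 + 159) = -54*167 = -9018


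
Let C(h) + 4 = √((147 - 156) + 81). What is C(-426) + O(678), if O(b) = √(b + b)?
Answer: -4 + 2*√339 + 6*√2 ≈ 41.309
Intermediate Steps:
O(b) = √2*√b (O(b) = √(2*b) = √2*√b)
C(h) = -4 + 6*√2 (C(h) = -4 + √((147 - 156) + 81) = -4 + √(-9 + 81) = -4 + √72 = -4 + 6*√2)
C(-426) + O(678) = (-4 + 6*√2) + √2*√678 = (-4 + 6*√2) + 2*√339 = -4 + 2*√339 + 6*√2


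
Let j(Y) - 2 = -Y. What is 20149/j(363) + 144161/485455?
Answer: -9729390674/175249255 ≈ -55.517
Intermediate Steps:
j(Y) = 2 - Y
20149/j(363) + 144161/485455 = 20149/(2 - 1*363) + 144161/485455 = 20149/(2 - 363) + 144161*(1/485455) = 20149/(-361) + 144161/485455 = 20149*(-1/361) + 144161/485455 = -20149/361 + 144161/485455 = -9729390674/175249255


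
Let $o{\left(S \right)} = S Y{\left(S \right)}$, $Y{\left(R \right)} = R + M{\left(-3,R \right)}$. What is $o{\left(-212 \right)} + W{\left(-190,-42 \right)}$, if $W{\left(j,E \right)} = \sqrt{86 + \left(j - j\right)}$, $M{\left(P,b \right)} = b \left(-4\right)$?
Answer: $-134832 + \sqrt{86} \approx -1.3482 \cdot 10^{5}$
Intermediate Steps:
$M{\left(P,b \right)} = - 4 b$
$Y{\left(R \right)} = - 3 R$ ($Y{\left(R \right)} = R - 4 R = - 3 R$)
$o{\left(S \right)} = - 3 S^{2}$ ($o{\left(S \right)} = S \left(- 3 S\right) = - 3 S^{2}$)
$W{\left(j,E \right)} = \sqrt{86}$ ($W{\left(j,E \right)} = \sqrt{86 + 0} = \sqrt{86}$)
$o{\left(-212 \right)} + W{\left(-190,-42 \right)} = - 3 \left(-212\right)^{2} + \sqrt{86} = \left(-3\right) 44944 + \sqrt{86} = -134832 + \sqrt{86}$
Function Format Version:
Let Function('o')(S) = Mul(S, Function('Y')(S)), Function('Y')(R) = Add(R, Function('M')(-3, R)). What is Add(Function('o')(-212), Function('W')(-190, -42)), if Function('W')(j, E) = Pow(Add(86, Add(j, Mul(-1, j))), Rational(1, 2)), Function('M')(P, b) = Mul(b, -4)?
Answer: Add(-134832, Pow(86, Rational(1, 2))) ≈ -1.3482e+5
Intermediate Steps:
Function('M')(P, b) = Mul(-4, b)
Function('Y')(R) = Mul(-3, R) (Function('Y')(R) = Add(R, Mul(-4, R)) = Mul(-3, R))
Function('o')(S) = Mul(-3, Pow(S, 2)) (Function('o')(S) = Mul(S, Mul(-3, S)) = Mul(-3, Pow(S, 2)))
Function('W')(j, E) = Pow(86, Rational(1, 2)) (Function('W')(j, E) = Pow(Add(86, 0), Rational(1, 2)) = Pow(86, Rational(1, 2)))
Add(Function('o')(-212), Function('W')(-190, -42)) = Add(Mul(-3, Pow(-212, 2)), Pow(86, Rational(1, 2))) = Add(Mul(-3, 44944), Pow(86, Rational(1, 2))) = Add(-134832, Pow(86, Rational(1, 2)))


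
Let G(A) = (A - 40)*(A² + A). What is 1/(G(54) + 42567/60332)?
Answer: 60332/2508647127 ≈ 2.4050e-5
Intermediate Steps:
G(A) = (-40 + A)*(A + A²)
1/(G(54) + 42567/60332) = 1/(54*(-40 + 54² - 39*54) + 42567/60332) = 1/(54*(-40 + 2916 - 2106) + 42567*(1/60332)) = 1/(54*770 + 42567/60332) = 1/(41580 + 42567/60332) = 1/(2508647127/60332) = 60332/2508647127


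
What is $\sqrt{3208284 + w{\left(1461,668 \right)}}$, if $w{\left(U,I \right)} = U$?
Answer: $7 \sqrt{65505} \approx 1791.6$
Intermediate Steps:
$\sqrt{3208284 + w{\left(1461,668 \right)}} = \sqrt{3208284 + 1461} = \sqrt{3209745} = 7 \sqrt{65505}$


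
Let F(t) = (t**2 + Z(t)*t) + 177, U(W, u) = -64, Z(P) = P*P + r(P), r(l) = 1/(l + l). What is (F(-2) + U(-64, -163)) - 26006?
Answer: -51793/2 ≈ -25897.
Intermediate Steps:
r(l) = 1/(2*l)
Z(P) = P**2 + 1/(2*P) (Z(P) = P*P + 1/(2*P) = P**2 + 1/(2*P))
F(t) = 355/2 + t**2 + t**3 (F(t) = (t**2 + ((1/2 + t**3)/t)*t) + 177 = (t**2 + (1/2 + t**3)) + 177 = (1/2 + t**2 + t**3) + 177 = 355/2 + t**2 + t**3)
(F(-2) + U(-64, -163)) - 26006 = ((355/2 + (-2)**2 + (-2)**3) - 64) - 26006 = ((355/2 + 4 - 8) - 64) - 26006 = (347/2 - 64) - 26006 = 219/2 - 26006 = -51793/2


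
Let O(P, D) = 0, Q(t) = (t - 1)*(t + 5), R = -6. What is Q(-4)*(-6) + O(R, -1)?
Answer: 30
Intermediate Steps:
Q(t) = (-1 + t)*(5 + t)
Q(-4)*(-6) + O(R, -1) = (-5 + (-4)**2 + 4*(-4))*(-6) + 0 = (-5 + 16 - 16)*(-6) + 0 = -5*(-6) + 0 = 30 + 0 = 30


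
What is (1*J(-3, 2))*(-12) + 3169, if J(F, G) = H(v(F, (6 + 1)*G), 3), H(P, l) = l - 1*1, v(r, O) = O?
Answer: 3145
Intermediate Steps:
H(P, l) = -1 + l (H(P, l) = l - 1 = -1 + l)
J(F, G) = 2 (J(F, G) = -1 + 3 = 2)
(1*J(-3, 2))*(-12) + 3169 = (1*2)*(-12) + 3169 = 2*(-12) + 3169 = -24 + 3169 = 3145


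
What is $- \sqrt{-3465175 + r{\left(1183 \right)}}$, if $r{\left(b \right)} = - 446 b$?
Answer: $- i \sqrt{3992793} \approx - 1998.2 i$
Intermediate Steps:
$- \sqrt{-3465175 + r{\left(1183 \right)}} = - \sqrt{-3465175 - 527618} = - \sqrt{-3992793} = - i \sqrt{3992793}$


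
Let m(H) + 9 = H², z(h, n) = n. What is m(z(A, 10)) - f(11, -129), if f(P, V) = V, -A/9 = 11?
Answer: 220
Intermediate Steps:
A = -99 (A = -9*11 = -99)
m(H) = -9 + H²
m(z(A, 10)) - f(11, -129) = (-9 + 10²) - 1*(-129) = (-9 + 100) + 129 = 91 + 129 = 220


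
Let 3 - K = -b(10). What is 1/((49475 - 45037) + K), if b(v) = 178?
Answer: 1/4619 ≈ 0.00021650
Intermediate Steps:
K = 181 (K = 3 - (-1)*178 = 3 - 1*(-178) = 3 + 178 = 181)
1/((49475 - 45037) + K) = 1/((49475 - 45037) + 181) = 1/(4438 + 181) = 1/4619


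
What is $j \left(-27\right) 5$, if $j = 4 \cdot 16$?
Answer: $-8640$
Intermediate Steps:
$j = 64$
$j \left(-27\right) 5 = 64 \left(-27\right) 5 = \left(-1728\right) 5 = -8640$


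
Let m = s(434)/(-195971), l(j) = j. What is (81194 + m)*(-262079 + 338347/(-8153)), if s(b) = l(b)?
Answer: -34004325423932239960/1597751563 ≈ -2.1283e+10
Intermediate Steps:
s(b) = b
m = -434/195971 (m = 434/(-195971) = 434*(-1/195971) = -434/195971 ≈ -0.0022146)
(81194 + m)*(-262079 + 338347/(-8153)) = (81194 - 434/195971)*(-262079 + 338347/(-8153)) = 15911668940*(-262079 + 338347*(-1/8153))/195971 = 15911668940*(-262079 - 338347/8153)/195971 = (15911668940/195971)*(-2137068434/8153) = -34004325423932239960/1597751563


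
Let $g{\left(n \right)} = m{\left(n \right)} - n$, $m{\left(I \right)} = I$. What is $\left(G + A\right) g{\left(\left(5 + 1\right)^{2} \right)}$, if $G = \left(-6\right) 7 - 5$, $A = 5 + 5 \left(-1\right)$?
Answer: $0$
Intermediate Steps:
$A = 0$ ($A = 5 - 5 = 0$)
$G = -47$ ($G = -42 - 5 = -47$)
$g{\left(n \right)} = 0$ ($g{\left(n \right)} = n - n = 0$)
$\left(G + A\right) g{\left(\left(5 + 1\right)^{2} \right)} = \left(-47 + 0\right) 0 = \left(-47\right) 0 = 0$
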